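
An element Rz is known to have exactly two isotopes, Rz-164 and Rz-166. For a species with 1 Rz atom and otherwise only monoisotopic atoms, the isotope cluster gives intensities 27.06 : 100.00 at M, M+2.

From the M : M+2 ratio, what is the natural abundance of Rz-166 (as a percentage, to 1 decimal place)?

78.7%

If p is the fraction of Rz that is Rz-164, then I(M+2)/I(M) = [C(1,1)·p^0·(1−p)] / p^1 = 1·(1−p)/p = 100.00/27.06 = 3.6955
(1−p)/p = 3.6955/1 = 3.6955  ⇒  p = 1/(1 + 3.6955) = 0.2130
Rz-164: 21.3%, Rz-166: 78.7%.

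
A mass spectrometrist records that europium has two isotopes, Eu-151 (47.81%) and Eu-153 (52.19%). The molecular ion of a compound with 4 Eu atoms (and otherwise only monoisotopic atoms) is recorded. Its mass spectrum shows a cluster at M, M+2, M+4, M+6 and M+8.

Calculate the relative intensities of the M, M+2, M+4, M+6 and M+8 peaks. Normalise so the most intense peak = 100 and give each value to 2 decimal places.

The 4 Eu atoms are independent, so intensities follow the terms of (0.4781 + 0.5219)^4.
P(M) = 0.4781^4 = 0.052249
P(M+2) = 4 × 0.4781^3 × 0.5219^1 = 0.228141
P(M+4) = 6 × 0.4781^2 × 0.5219^2 = 0.373563
P(M+6) = 4 × 0.4781^1 × 0.5219^3 = 0.271857
P(M+8) = 0.5219^4 = 0.074191
The M+4 peak is largest (0.373563); scaling to 100 gives 13.99 : 61.07 : 100.00 : 72.77 : 19.86.

13.99 : 61.07 : 100.00 : 72.77 : 19.86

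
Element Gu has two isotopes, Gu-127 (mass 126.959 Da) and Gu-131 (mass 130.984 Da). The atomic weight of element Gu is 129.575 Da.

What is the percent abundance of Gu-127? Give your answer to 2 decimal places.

Writing the weighted mean with unknown fraction x of Gu-127:
126.959·x + 130.984·(1 − x) = 129.575
(126.959 − 130.984)·x = 129.575 − 130.984
x = -1.409 / -4.025 = 0.35006 → 35.01% Gu-127, 64.99% Gu-131.

35.01%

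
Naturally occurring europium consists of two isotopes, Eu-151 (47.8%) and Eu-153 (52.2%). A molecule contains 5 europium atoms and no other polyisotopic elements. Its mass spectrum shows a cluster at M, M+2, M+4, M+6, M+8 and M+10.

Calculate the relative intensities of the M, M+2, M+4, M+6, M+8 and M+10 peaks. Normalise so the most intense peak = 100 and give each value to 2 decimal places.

Expanding (0.478 + 0.522)^5:
P(M) = 0.478^5 = 0.024954
P(M+2) = 5 × 0.478^4 × 0.522^1 = 0.136255
P(M+4) = 10 × 0.478^3 × 0.522^2 = 0.297594
P(M+6) = 10 × 0.478^2 × 0.522^3 = 0.324988
P(M+8) = 5 × 0.478^1 × 0.522^4 = 0.177452
P(M+10) = 0.522^5 = 0.038757
The M+6 peak is largest (0.324988); scaling to 100 gives 7.68 : 41.93 : 91.57 : 100.00 : 54.60 : 11.93.

7.68 : 41.93 : 91.57 : 100.00 : 54.60 : 11.93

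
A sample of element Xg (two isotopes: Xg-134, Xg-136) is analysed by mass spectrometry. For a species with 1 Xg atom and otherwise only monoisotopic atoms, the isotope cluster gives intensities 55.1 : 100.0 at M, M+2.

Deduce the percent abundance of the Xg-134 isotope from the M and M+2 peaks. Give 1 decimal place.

Write p for the Xg-134 fraction. I(M+2)/I(M) = [C(1,1)·p^0·(1−p)] / p^1 = 1·(1−p)/p = 100.0/55.1 = 1.8149
(1−p)/p = 1.8149/1 = 1.8149  ⇒  p = 1/(1 + 1.8149) = 0.3553
Xg-134: 35.5%, Xg-136: 64.5%.

35.5%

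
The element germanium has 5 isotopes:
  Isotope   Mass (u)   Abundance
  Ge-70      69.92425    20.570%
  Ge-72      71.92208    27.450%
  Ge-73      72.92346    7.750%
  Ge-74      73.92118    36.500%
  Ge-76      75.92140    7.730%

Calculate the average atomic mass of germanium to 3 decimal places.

72.628 u

Weight each isotope mass by its fractional abundance: 0.20570 × 69.92425 + 0.27450 × 71.92208 + 0.07750 × 72.92346 + 0.36500 × 73.92118 + 0.07730 × 75.92140
= 14.383418 + 19.742611 + 5.651568 + 26.981231 + 5.868724 = 72.627552 u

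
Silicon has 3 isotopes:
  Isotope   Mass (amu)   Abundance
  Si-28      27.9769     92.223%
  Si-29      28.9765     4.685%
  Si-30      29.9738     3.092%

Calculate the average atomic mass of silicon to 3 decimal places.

Average mass = Σ (abundance × isotope mass) = 0.92223 × 27.9769 + 0.04685 × 28.9765 + 0.03092 × 29.9738
= 25.80114 + 1.35755 + 0.92679 = 28.08548 amu

28.085 amu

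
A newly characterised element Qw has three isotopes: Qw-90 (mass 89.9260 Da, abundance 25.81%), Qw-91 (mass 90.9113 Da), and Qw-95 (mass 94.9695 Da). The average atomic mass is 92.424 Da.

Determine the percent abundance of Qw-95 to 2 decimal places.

Let x and y be the fractions of Qw-91 and Qw-95. Then x + y = 1 − 0.2581 = 0.7419 and 90.9113x + 94.9695y = 92.424 − 0.2581×89.9260 = 69.2140994.
Substituting: 90.9113x + 94.9695(0.7419 − x) = 69.2140994
(90.9113 − 94.9695)x = -1.24377265  ⇒  x = 0.30648, y = 0.43542
Qw-91: 30.65%, Qw-95: 43.54%.

43.54%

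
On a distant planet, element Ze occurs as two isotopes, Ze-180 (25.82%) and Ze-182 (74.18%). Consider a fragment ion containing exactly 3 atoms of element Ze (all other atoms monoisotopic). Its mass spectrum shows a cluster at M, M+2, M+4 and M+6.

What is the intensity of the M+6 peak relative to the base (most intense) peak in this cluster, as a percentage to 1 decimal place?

Binomial terms of (0.2582 + 0.7418)^3: M 0.0172, M+2 0.1484, M+4 0.4262, M+6 0.4082 → M+4 is the base peak.
P(M+4) = C(3,2) × 0.2582^1 × 0.7418^2 = 3 × 0.2582 × 0.55026724 = 0.426237 (base)
P(M+6) = C(3,3) × 0.2582^0 × 0.7418^3 = 1 × 1.0000 × 0.40818824 = 0.408188
Relative intensity = 0.408188 / 0.426237 × 100 = 95.8

95.8%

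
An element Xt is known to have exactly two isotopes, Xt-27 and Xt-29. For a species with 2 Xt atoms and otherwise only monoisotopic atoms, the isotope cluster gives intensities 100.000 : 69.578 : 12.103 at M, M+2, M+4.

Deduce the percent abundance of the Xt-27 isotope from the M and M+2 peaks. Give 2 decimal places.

74.19%

Write p for the Xt-27 fraction. I(M+2)/I(M) = [C(2,1)·p^1·(1−p)] / p^2 = 2·(1−p)/p = 69.578/100.000 = 0.6958
(1−p)/p = 0.6958/2 = 0.3479  ⇒  p = 1/(1 + 0.3479) = 0.7419
Xt-27: 74.19%, Xt-29: 25.81%.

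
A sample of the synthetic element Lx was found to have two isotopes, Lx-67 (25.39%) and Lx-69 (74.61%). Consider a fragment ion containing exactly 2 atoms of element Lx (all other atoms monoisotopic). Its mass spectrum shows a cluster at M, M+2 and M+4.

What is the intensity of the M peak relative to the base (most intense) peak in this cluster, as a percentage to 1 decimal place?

Binomial terms of (0.2539 + 0.7461)^2: M 0.0645, M+2 0.3789, M+4 0.5567 → M+4 is the base peak.
P(M+4) = C(2,2) × 0.2539^0 × 0.7461^2 = 1 × 1.0000 × 0.55666521 = 0.556665 (base)
P(M) = C(2,0) × 0.2539^2 × 0.7461^0 = 1 × 0.06446521 × 1.0000 = 0.064465
Relative intensity = 0.064465 / 0.556665 × 100 = 11.6

11.6%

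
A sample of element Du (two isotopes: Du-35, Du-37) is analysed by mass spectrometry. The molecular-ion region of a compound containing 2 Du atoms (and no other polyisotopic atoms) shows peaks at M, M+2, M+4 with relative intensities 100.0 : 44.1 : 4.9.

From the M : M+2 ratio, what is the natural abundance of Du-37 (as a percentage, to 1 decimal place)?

18.1%

If p is the fraction of Du that is Du-35, then I(M+2)/I(M) = [C(2,1)·p^1·(1−p)] / p^2 = 2·(1−p)/p = 44.1/100.0 = 0.4410
(1−p)/p = 0.4410/2 = 0.2205  ⇒  p = 1/(1 + 0.2205) = 0.8193
Du-35: 81.9%, Du-37: 18.1%.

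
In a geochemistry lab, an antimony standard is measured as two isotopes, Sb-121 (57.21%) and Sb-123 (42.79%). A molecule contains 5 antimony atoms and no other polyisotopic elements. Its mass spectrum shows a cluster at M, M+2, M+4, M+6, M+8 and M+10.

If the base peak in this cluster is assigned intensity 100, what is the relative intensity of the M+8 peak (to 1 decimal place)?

Binomial terms of (0.5721 + 0.4279)^5: M 0.0613, M+2 0.2292, M+4 0.3428, M+6 0.2564, M+8 0.0959, M+10 0.0143 → M+4 is the base peak.
P(M+4) = C(5,2) × 0.5721^3 × 0.4279^2 = 10 × 0.18724742 × 0.18309841 = 0.342847 (base)
P(M+8) = C(5,4) × 0.5721^1 × 0.4279^4 = 5 × 0.5721 × 0.03352503 = 0.095898
Relative intensity = 0.095898 / 0.342847 × 100 = 28.0

28.0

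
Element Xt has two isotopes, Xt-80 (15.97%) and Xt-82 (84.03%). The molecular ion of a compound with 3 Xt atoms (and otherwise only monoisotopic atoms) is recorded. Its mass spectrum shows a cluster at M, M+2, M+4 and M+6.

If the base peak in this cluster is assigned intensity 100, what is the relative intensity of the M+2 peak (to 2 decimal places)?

(0.1597 + 0.8403)^3 gives M 0.0041, M+2 0.0643, M+4 0.3383, M+6 0.5933; the largest is M+6.
P(M+6) = C(3,3) × 0.1597^0 × 0.8403^3 = 1 × 1.0000 × 0.59333927 = 0.593339 (base)
P(M+2) = C(3,1) × 0.1597^2 × 0.8403^1 = 3 × 0.02550409 × 0.8403 = 0.064293
Relative intensity = 0.064293 / 0.593339 × 100 = 10.84

10.84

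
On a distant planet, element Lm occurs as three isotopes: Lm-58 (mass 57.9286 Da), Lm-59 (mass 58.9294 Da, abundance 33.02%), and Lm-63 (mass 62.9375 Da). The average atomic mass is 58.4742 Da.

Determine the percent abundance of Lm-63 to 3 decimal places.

Let x and y be the fractions of Lm-58 and Lm-63. Then x + y = 1 − 0.3302 = 0.6698 and 57.9286x + 62.9375y = 58.4742 − 0.3302×58.9294 = 39.01571212.
Substituting: 57.9286x + 62.9375(0.6698 − x) = 39.01571212
(57.9286 − 62.9375)x = -3.13982538  ⇒  x = 0.62685, y = 0.04295
Lm-58: 62.685%, Lm-63: 4.295%.

4.295%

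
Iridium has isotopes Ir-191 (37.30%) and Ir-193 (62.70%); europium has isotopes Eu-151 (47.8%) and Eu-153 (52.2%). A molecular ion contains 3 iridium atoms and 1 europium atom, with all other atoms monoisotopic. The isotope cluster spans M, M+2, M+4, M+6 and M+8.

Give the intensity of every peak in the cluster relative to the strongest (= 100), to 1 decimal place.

7.1 : 43.8 : 99.8 : 100.0 : 37.0

Iridium pattern (n=3): 0.05189512 : 0.26170165 : 0.43991135 : 0.24649188
Europium pattern (n=1): 0.4780 : 0.5220
Convolve the two distributions (both contribute in 2-u steps):
  M: 0.05189512×0.4780 = 0.024806
  M+2: 0.05189512×0.5220 + 0.26170165×0.4780 = 0.152183
  M+4: 0.26170165×0.5220 + 0.43991135×0.4780 = 0.346886
  M+6: 0.43991135×0.5220 + 0.24649188×0.4780 = 0.347457
  M+8: 0.24649188×0.5220 = 0.128669
Scale to base peak (0.347457) = 100: 7.1 : 43.8 : 99.8 : 100.0 : 37.0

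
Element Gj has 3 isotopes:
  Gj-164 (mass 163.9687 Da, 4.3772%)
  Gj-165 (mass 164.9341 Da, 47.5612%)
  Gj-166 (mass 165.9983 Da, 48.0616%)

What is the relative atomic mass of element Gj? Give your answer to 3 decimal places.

Weight each isotope mass by its fractional abundance: 0.043772 × 163.9687 + 0.475612 × 164.9341 + 0.480616 × 165.9983
= 7.17724 + 78.44464 + 79.78144 = 165.40332 Da

165.403 Da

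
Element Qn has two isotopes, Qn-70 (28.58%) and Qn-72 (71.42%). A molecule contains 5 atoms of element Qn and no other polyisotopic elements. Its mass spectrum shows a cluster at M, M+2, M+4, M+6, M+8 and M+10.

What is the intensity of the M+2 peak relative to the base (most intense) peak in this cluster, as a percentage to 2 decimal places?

6.41%

Term probabilities: M 0.0019, M+2 0.0238, M+4 0.1191, M+6 0.2976, M+8 0.3718, M+10 0.1858. Base peak = M+8.
P(M+8) = C(5,4) × 0.2858^1 × 0.7142^4 = 5 × 0.2858 × 0.26018328 = 0.371802 (base)
P(M+2) = C(5,1) × 0.2858^4 × 0.7142^1 = 5 × 0.00667189 × 0.7142 = 0.023825
Relative intensity = 0.023825 / 0.371802 × 100 = 6.41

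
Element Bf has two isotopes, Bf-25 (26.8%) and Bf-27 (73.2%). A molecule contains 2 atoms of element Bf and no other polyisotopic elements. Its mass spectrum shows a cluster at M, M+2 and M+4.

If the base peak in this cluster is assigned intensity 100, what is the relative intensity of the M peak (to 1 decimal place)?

13.4

Binomial terms of (0.268 + 0.732)^2: M 0.0718, M+2 0.3924, M+4 0.5358 → M+4 is the base peak.
P(M+4) = C(2,2) × 0.268^0 × 0.732^2 = 1 × 1.0000 × 0.535824 = 0.535824 (base)
P(M) = C(2,0) × 0.268^2 × 0.732^0 = 1 × 0.071824 × 1.0000 = 0.071824
Relative intensity = 0.071824 / 0.535824 × 100 = 13.4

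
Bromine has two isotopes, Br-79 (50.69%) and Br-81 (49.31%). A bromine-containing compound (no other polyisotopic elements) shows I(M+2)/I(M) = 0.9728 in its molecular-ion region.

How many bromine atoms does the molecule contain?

With n Br atoms, P(M+2)/P(M) = C(n,1)·p^(n−1)q / p^n = n·q/p = n · 0.4931/0.5069.
n = 0.9728 × 0.5069/0.4931 = 1.00 ≈ 1

1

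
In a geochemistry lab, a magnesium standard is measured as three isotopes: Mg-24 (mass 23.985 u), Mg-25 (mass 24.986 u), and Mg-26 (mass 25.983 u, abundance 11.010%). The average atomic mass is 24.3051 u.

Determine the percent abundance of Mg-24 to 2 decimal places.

78.99%

Let x and y be the fractions of Mg-24 and Mg-25. Then x + y = 1 − 0.11010 = 0.88990 and 23.985x + 24.986y = 24.3051 − 0.11010×25.983 = 21.4443717.
Substituting: 23.985x + 24.986(0.88990 − x) = 21.4443717
(23.985 − 24.986)x = -0.7906697  ⇒  x = 0.78988, y = 0.10002
Mg-24: 78.99%, Mg-25: 10.00%.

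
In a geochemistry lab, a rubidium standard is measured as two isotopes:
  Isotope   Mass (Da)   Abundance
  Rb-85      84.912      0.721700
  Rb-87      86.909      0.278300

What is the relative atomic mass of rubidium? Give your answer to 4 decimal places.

Ar = Σ fᵢ·mᵢ = 0.721700 × 84.912 + 0.278300 × 86.909
= 61.28099 + 24.18677 = 85.46776 Da

85.4678 Da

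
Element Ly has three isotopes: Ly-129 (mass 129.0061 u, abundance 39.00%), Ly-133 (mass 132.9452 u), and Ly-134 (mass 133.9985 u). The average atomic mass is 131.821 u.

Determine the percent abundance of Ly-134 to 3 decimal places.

39.120%

Let x and y be the fractions of Ly-133 and Ly-134. Then x + y = 1 − 0.3900 = 0.6100 and 132.9452x + 133.9985y = 131.821 − 0.3900×129.0061 = 81.508621.
Substituting: 132.9452x + 133.9985(0.6100 − x) = 81.508621
(132.9452 − 133.9985)x = -0.230464  ⇒  x = 0.21880, y = 0.39120
Ly-133: 21.880%, Ly-134: 39.120%.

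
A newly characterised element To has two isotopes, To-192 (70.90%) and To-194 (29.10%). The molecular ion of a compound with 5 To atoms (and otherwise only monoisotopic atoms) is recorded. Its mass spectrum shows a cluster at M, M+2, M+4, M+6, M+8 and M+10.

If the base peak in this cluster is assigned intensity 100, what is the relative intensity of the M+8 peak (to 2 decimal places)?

(0.7090 + 0.2910)^5 gives M 0.1792, M+2 0.3677, M+4 0.3018, M+6 0.1239, M+8 0.0254, M+10 0.0021; the largest is M+2.
P(M+2) = C(5,1) × 0.7090^4 × 0.2910^1 = 5 × 0.25268819 × 0.2910 = 0.367661 (base)
P(M+8) = C(5,4) × 0.7090^1 × 0.2910^4 = 5 × 0.7090 × 0.00717087 = 0.025421
Relative intensity = 0.025421 / 0.367661 × 100 = 6.91

6.91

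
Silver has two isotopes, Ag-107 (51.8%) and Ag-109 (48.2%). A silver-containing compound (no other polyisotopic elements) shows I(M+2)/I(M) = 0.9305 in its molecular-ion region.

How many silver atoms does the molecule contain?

The M+2/M ratio from n Ag atoms is n · q/p = n · 0.482/0.518.
n = 0.9305 × 0.518/0.482 = 1.00 ≈ 1

1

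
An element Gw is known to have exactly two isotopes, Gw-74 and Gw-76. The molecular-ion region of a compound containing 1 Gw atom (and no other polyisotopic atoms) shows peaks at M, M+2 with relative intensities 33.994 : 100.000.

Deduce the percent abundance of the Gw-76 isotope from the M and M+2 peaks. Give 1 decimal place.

74.6%

Let p = fractional abundance of Gw-74. I(M+2)/I(M) = [C(1,1)·p^0·(1−p)] / p^1 = 1·(1−p)/p = 100.000/33.994 = 2.9417
(1−p)/p = 2.9417/1 = 2.9417  ⇒  p = 1/(1 + 2.9417) = 0.2537
Gw-74: 25.4%, Gw-76: 74.6%.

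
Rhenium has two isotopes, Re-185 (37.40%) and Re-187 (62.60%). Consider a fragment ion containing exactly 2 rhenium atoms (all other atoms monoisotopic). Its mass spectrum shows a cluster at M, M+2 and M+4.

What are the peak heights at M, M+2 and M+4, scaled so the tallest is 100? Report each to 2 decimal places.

Expanding (0.3740 + 0.6260)^2:
P(M) = 0.3740^2 = 0.139876
P(M+2) = 2 × 0.3740^1 × 0.6260^1 = 0.468248
P(M+4) = 0.6260^2 = 0.391876
The M+2 peak is largest (0.468248); scaling to 100 gives 29.87 : 100.00 : 83.69.

29.87 : 100.00 : 83.69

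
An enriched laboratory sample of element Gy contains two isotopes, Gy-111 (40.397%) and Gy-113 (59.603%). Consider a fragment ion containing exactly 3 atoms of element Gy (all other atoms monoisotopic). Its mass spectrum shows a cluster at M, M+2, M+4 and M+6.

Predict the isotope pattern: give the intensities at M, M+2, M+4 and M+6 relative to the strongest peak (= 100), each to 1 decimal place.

15.3 : 67.8 : 100.0 : 49.2

Expanding (0.40397 + 0.59603)^3:
P(M) = 0.40397^3 = 0.065925
P(M+2) = 3 × 0.40397^2 × 0.59603^1 = 0.291802
P(M+4) = 3 × 0.40397^1 × 0.59603^2 = 0.430533
P(M+6) = 0.59603^3 = 0.211741
The M+4 peak is largest (0.430533); scaling to 100 gives 15.3 : 67.8 : 100.0 : 49.2.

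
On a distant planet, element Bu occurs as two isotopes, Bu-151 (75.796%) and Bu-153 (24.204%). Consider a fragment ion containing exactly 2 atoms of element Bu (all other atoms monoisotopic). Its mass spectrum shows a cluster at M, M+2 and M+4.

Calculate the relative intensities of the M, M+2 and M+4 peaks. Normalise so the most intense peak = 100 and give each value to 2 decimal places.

Expanding (0.75796 + 0.24204)^2:
P(M) = 0.75796^2 = 0.574503
P(M+2) = 2 × 0.75796^1 × 0.24204^1 = 0.366913
P(M+4) = 0.24204^2 = 0.058583
The M peak is largest (0.574503); scaling to 100 gives 100.00 : 63.87 : 10.20.

100.00 : 63.87 : 10.20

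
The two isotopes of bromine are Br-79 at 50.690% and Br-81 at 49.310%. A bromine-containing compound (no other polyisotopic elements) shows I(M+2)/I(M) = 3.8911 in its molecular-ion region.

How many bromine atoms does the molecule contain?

4

For n independent Br atoms, I(M+2)/I(M) = n · (abundance Br-81) / (abundance Br-79) = n · 0.49310/0.50690.
n = 3.8911 × 0.50690/0.49310 = 4.00 ≈ 4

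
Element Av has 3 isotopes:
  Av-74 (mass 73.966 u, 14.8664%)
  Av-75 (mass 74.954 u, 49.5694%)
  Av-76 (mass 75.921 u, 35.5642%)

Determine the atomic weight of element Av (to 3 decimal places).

75.151 u

The abundance-weighted mean is 0.148664 × 73.966 + 0.495694 × 74.954 + 0.355642 × 75.921
= 10.9961 + 37.1542 + 27.0007 = 75.1510 u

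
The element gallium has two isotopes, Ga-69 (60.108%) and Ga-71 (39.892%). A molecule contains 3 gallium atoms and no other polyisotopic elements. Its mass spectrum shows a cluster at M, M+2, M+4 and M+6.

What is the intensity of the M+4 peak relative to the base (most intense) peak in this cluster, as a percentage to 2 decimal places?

66.37%

Binomial terms of (0.60108 + 0.39892)^3: M 0.2172, M+2 0.4324, M+4 0.2870, M+6 0.0635 → M+2 is the base peak.
P(M+2) = C(3,1) × 0.60108^2 × 0.39892^1 = 3 × 0.36129717 × 0.39892 = 0.432386 (base)
P(M+4) = C(3,2) × 0.60108^1 × 0.39892^2 = 3 × 0.60108 × 0.15913717 = 0.286963
Relative intensity = 0.286963 / 0.432386 × 100 = 66.37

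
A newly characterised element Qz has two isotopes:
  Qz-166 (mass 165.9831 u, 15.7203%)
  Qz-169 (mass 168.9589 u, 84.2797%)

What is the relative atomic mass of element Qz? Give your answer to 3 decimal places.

The abundance-weighted mean is 0.157203 × 165.9831 + 0.842797 × 168.9589
= 26.09304 + 142.39805 = 168.49109 u

168.491 u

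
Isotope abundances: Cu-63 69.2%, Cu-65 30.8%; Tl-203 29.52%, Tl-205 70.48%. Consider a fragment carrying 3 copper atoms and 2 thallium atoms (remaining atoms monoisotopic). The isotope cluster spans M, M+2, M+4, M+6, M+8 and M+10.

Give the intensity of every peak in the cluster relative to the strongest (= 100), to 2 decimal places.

7.89 : 48.22 : 100.00 : 83.16 : 30.06 : 3.97

Copper pattern (n=3): 0.33137389 : 0.44247034 : 0.19693766 : 0.02921811
Thallium pattern (n=2): 0.08714304 : 0.41611392 : 0.49674304
Convolve the two distributions (both contribute in 2-u steps):
  M: 0.33137389×0.08714304 = 0.028877
  M+2: 0.33137389×0.41611392 + 0.44247034×0.08714304 = 0.176447
  M+4: 0.33137389×0.49674304 + 0.44247034×0.41611392 + 0.19693766×0.08714304 = 0.365887
  M+6: 0.44247034×0.49674304 + 0.19693766×0.41611392 + 0.02921811×0.08714304 = 0.304289
  M+8: 0.19693766×0.49674304 + 0.02921811×0.41611392 = 0.109985
  M+10: 0.02921811×0.49674304 = 0.014514
Scale to base peak (0.365887) = 100: 7.89 : 48.22 : 100.00 : 83.16 : 30.06 : 3.97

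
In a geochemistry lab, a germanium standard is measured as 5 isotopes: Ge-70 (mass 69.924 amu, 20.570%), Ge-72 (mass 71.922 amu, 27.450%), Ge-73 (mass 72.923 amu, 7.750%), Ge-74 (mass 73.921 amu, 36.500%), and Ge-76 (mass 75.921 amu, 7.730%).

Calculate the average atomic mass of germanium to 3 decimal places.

72.627 amu

The abundance-weighted mean is 0.20570 × 69.924 + 0.27450 × 71.922 + 0.07750 × 72.923 + 0.36500 × 73.921 + 0.07730 × 75.921
= 14.3834 + 19.7426 + 5.6515 + 26.9812 + 5.8687 = 72.6274 amu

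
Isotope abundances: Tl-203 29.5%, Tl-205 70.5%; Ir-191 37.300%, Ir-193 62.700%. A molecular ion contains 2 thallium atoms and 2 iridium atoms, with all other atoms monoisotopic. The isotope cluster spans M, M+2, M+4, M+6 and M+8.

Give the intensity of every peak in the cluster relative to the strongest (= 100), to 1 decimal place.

3.1 : 24.9 : 75.2 : 100.0 : 49.3

Thallium pattern (n=2): 0.087025 : 0.41595 : 0.497025
Iridium pattern (n=2): 0.139129 : 0.467742 : 0.393129
Convolve the two distributions (both contribute in 2-u steps):
  M: 0.087025×0.139129 = 0.012108
  M+2: 0.087025×0.467742 + 0.41595×0.139129 = 0.098576
  M+4: 0.087025×0.393129 + 0.41595×0.467742 + 0.497025×0.139129 = 0.297920
  M+6: 0.41595×0.393129 + 0.497025×0.467742 = 0.396001
  M+8: 0.497025×0.393129 = 0.195395
Scale to base peak (0.396001) = 100: 3.1 : 24.9 : 75.2 : 100.0 : 49.3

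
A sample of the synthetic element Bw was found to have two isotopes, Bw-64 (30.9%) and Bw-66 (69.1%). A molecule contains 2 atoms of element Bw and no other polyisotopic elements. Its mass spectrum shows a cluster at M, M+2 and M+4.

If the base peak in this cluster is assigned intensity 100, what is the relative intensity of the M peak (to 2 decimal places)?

20.00

Binomial terms of (0.309 + 0.691)^2: M 0.0955, M+2 0.4270, M+4 0.4775 → M+4 is the base peak.
P(M+4) = C(2,2) × 0.309^0 × 0.691^2 = 1 × 1.0000 × 0.477481 = 0.477481 (base)
P(M) = C(2,0) × 0.309^2 × 0.691^0 = 1 × 0.095481 × 1.0000 = 0.095481
Relative intensity = 0.095481 / 0.477481 × 100 = 20.00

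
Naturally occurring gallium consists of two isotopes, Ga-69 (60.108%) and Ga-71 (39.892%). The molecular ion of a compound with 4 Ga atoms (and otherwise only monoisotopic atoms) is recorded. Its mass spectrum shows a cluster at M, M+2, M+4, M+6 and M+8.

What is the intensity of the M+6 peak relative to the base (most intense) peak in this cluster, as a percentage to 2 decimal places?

Binomial terms of (0.60108 + 0.39892)^4: M 0.1305, M+2 0.3465, M+4 0.3450, M+6 0.1526, M+8 0.0253 → M+2 is the base peak.
P(M+2) = C(4,1) × 0.60108^3 × 0.39892^1 = 4 × 0.2171685 × 0.39892 = 0.346531 (base)
P(M+6) = C(4,3) × 0.60108^1 × 0.39892^3 = 4 × 0.60108 × 0.063483 = 0.152633
Relative intensity = 0.152633 / 0.346531 × 100 = 44.05

44.05%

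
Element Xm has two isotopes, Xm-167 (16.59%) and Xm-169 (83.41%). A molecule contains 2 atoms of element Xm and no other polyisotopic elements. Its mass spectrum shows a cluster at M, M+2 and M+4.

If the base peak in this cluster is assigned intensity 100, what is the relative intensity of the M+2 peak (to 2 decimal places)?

Term probabilities: M 0.0275, M+2 0.2768, M+4 0.6957. Base peak = M+4.
P(M+4) = C(2,2) × 0.1659^0 × 0.8341^2 = 1 × 1.0000 × 0.69572281 = 0.695723 (base)
P(M+2) = C(2,1) × 0.1659^1 × 0.8341^1 = 2 × 0.1659 × 0.8341 = 0.276754
Relative intensity = 0.276754 / 0.695723 × 100 = 39.78

39.78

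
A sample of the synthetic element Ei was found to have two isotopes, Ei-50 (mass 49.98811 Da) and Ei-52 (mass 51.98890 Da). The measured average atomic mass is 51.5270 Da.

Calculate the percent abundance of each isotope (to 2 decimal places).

Ei-50: 23.09%, Ei-52: 76.91%

Writing the weighted mean with unknown fraction x of Ei-50:
49.98811·x + 51.98890·(1 − x) = 51.5270
(49.98811 − 51.98890)·x = 51.5270 − 51.98890
x = -0.46190 / -2.00079 = 0.23086 → 23.09% Ei-50, 76.91% Ei-52.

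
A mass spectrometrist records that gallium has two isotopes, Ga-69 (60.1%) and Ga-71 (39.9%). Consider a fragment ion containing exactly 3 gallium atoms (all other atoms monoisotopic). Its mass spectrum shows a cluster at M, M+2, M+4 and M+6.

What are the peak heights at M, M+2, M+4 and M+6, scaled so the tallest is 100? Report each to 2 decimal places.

50.21 : 100.00 : 66.39 : 14.69

Expanding (0.601 + 0.399)^3:
P(M) = 0.601^3 = 0.217082
P(M+2) = 3 × 0.601^2 × 0.399^1 = 0.432358
P(M+4) = 3 × 0.601^1 × 0.399^2 = 0.287039
P(M+6) = 0.399^3 = 0.063521
The M+2 peak is largest (0.432358); scaling to 100 gives 50.21 : 100.00 : 66.39 : 14.69.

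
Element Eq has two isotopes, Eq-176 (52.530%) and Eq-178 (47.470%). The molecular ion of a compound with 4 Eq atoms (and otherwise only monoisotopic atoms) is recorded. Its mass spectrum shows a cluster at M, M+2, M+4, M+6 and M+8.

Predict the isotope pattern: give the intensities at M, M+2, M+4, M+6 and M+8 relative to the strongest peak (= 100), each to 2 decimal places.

Expanding (0.52530 + 0.47470)^4:
P(M) = 0.52530^4 = 0.076143
P(M+2) = 4 × 0.52530^3 × 0.47470^1 = 0.275234
P(M+4) = 6 × 0.52530^2 × 0.47470^2 = 0.373082
P(M+6) = 4 × 0.52530^1 × 0.47470^3 = 0.224763
P(M+8) = 0.47470^4 = 0.050778
The M+4 peak is largest (0.373082); scaling to 100 gives 20.41 : 73.77 : 100.00 : 60.24 : 13.61.

20.41 : 73.77 : 100.00 : 60.24 : 13.61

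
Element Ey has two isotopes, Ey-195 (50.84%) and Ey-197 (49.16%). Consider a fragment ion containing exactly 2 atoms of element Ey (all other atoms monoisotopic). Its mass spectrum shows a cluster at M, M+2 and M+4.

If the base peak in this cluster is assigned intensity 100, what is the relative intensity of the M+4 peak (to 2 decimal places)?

Term probabilities: M 0.2585, M+2 0.4999, M+4 0.2417. Base peak = M+2.
P(M+2) = C(2,1) × 0.5084^1 × 0.4916^1 = 2 × 0.5084 × 0.4916 = 0.499859 (base)
P(M+4) = C(2,2) × 0.5084^0 × 0.4916^2 = 1 × 1.0000 × 0.24167056 = 0.241671
Relative intensity = 0.241671 / 0.499859 × 100 = 48.35

48.35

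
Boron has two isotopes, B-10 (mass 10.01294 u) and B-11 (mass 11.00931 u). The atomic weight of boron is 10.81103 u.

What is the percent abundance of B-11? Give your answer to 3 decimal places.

80.100%

With x = fraction of B-10 (so B-11 is 1 − x):
10.01294·x + 11.00931·(1 − x) = 10.81103
(10.01294 − 11.00931)·x = 10.81103 − 11.00931
x = -0.19828 / -0.99637 = 0.19900 → 19.900% B-10, 80.100% B-11.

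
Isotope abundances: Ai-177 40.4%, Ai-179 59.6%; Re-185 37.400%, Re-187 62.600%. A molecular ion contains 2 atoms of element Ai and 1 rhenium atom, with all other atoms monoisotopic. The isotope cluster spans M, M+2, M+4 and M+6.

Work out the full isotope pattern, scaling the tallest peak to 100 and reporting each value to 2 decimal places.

Element Ai pattern (n=2): 0.163216 : 0.481568 : 0.355216
Rhenium pattern (n=1): 0.3740 : 0.6260
Convolve the two distributions (both contribute in 2-u steps):
  M: 0.163216×0.3740 = 0.061043
  M+2: 0.163216×0.6260 + 0.481568×0.3740 = 0.282280
  M+4: 0.481568×0.6260 + 0.355216×0.3740 = 0.434312
  M+6: 0.355216×0.6260 = 0.222365
Scale to base peak (0.434312) = 100: 14.06 : 64.99 : 100.00 : 51.20

14.06 : 64.99 : 100.00 : 51.20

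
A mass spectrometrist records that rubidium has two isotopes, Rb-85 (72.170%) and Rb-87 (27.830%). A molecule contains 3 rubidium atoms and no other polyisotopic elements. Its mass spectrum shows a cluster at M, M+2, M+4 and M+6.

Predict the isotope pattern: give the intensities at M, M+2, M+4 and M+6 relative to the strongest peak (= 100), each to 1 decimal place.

The 3 Rb atoms are independent, so intensities follow the terms of (0.72170 + 0.27830)^3.
P(M) = 0.72170^3 = 0.375898
P(M+2) = 3 × 0.72170^2 × 0.27830^1 = 0.434858
P(M+4) = 3 × 0.72170^1 × 0.27830^2 = 0.167689
P(M+6) = 0.27830^3 = 0.021555
The M+2 peak is largest (0.434858); scaling to 100 gives 86.4 : 100.0 : 38.6 : 5.0.

86.4 : 100.0 : 38.6 : 5.0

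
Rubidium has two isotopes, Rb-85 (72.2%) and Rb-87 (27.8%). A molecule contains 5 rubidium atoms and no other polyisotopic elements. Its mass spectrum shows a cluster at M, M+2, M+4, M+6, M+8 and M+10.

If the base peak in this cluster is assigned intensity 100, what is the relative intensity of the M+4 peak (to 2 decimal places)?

(0.722 + 0.278)^5 gives M 0.1962, M+2 0.3777, M+4 0.2909, M+6 0.1120, M+8 0.0216, M+10 0.0017; the largest is M+2.
P(M+2) = C(5,1) × 0.722^4 × 0.278^1 = 5 × 0.27173701 × 0.2780 = 0.377714 (base)
P(M+4) = C(5,2) × 0.722^3 × 0.278^2 = 10 × 0.37636705 × 0.077284 = 0.290872
Relative intensity = 0.290872 / 0.377714 × 100 = 77.01

77.01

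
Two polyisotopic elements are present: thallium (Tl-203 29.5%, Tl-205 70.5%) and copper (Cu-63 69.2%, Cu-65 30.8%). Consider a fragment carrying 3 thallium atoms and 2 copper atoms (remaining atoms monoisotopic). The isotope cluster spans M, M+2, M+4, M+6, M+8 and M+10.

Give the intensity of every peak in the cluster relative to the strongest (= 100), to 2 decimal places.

Thallium pattern (n=3): 0.02567237 : 0.18405787 : 0.43986713 : 0.35040263
Copper pattern (n=2): 0.478864 : 0.426272 : 0.094864
Convolve the two distributions (both contribute in 2-u steps):
  M: 0.02567237×0.478864 = 0.012294
  M+2: 0.02567237×0.426272 + 0.18405787×0.478864 = 0.099082
  M+4: 0.02567237×0.094864 + 0.18405787×0.426272 + 0.43986713×0.478864 = 0.291531
  M+6: 0.18405787×0.094864 + 0.43986713×0.426272 + 0.35040263×0.478864 = 0.372759
  M+8: 0.43986713×0.094864 + 0.35040263×0.426272 = 0.191094
  M+10: 0.35040263×0.094864 = 0.033241
Scale to base peak (0.372759) = 100: 3.30 : 26.58 : 78.21 : 100.00 : 51.26 : 8.92

3.30 : 26.58 : 78.21 : 100.00 : 51.26 : 8.92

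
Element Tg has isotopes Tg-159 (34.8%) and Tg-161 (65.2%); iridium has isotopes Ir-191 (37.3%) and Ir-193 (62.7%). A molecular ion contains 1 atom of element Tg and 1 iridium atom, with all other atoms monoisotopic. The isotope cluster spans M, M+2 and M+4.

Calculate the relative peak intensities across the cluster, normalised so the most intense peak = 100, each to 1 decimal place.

28.1 : 100.0 : 88.6

Element Tg pattern (n=1): 0.3480 : 0.6520
Iridium pattern (n=1): 0.3730 : 0.6270
Convolve the two distributions (both contribute in 2-u steps):
  M: 0.3480×0.3730 = 0.129804
  M+2: 0.3480×0.6270 + 0.6520×0.3730 = 0.461392
  M+4: 0.6520×0.6270 = 0.408804
Scale to base peak (0.461392) = 100: 28.1 : 100.0 : 88.6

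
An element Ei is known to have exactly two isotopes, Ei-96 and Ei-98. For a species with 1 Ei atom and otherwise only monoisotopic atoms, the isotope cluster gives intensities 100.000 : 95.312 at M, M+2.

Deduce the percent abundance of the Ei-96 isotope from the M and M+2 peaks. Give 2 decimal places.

51.20%

Let p = fractional abundance of Ei-96. I(M+2)/I(M) = [C(1,1)·p^0·(1−p)] / p^1 = 1·(1−p)/p = 95.312/100.000 = 0.9531
(1−p)/p = 0.9531/1 = 0.9531  ⇒  p = 1/(1 + 0.9531) = 0.5120
Ei-96: 51.20%, Ei-98: 48.80%.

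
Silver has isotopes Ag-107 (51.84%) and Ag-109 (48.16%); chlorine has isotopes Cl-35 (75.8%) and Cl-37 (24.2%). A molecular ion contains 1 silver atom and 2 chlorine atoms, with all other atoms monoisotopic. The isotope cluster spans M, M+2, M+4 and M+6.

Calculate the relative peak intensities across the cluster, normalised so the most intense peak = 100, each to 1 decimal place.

Silver pattern (n=1): 0.5184 : 0.4816
Chlorine pattern (n=2): 0.574564 : 0.366872 : 0.058564
Convolve the two distributions (both contribute in 2-u steps):
  M: 0.5184×0.574564 = 0.297854
  M+2: 0.5184×0.366872 + 0.4816×0.574564 = 0.466896
  M+4: 0.5184×0.058564 + 0.4816×0.366872 = 0.207045
  M+6: 0.4816×0.058564 = 0.028204
Scale to base peak (0.466896) = 100: 63.8 : 100.0 : 44.3 : 6.0

63.8 : 100.0 : 44.3 : 6.0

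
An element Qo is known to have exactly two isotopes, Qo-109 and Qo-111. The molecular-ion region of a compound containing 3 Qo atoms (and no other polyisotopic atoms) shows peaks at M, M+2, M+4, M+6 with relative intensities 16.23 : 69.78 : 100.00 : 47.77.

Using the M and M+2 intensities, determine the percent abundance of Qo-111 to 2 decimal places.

Let p = fractional abundance of Qo-109. I(M+2)/I(M) = [C(3,1)·p^2·(1−p)] / p^3 = 3·(1−p)/p = 69.78/16.23 = 4.2994
(1−p)/p = 4.2994/3 = 1.4331  ⇒  p = 1/(1 + 1.4331) = 0.4110
Qo-109: 41.10%, Qo-111: 58.90%.

58.90%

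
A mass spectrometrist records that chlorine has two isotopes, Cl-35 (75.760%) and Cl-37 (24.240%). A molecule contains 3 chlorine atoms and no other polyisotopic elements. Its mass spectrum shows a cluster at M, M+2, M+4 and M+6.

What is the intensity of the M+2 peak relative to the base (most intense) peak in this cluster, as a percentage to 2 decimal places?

Term probabilities: M 0.4348, M+2 0.4174, M+4 0.1335, M+6 0.0142. Base peak = M.
P(M) = C(3,0) × 0.75760^3 × 0.24240^0 = 1 × 0.4348304 × 1.0000 = 0.434830 (base)
P(M+2) = C(3,1) × 0.75760^2 × 0.24240^1 = 3 × 0.57395776 × 0.2424 = 0.417382
Relative intensity = 0.417382 / 0.434830 × 100 = 95.99

95.99%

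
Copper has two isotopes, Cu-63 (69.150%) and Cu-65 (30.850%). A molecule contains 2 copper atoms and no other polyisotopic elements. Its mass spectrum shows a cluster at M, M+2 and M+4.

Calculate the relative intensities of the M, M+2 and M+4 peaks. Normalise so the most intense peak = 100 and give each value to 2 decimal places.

The 2 Cu atoms are independent, so intensities follow the terms of (0.69150 + 0.30850)^2.
P(M) = 0.69150^2 = 0.478172
P(M+2) = 2 × 0.69150^1 × 0.30850^1 = 0.426656
P(M+4) = 0.30850^2 = 0.095172
The M peak is largest (0.478172); scaling to 100 gives 100.00 : 89.23 : 19.90.

100.00 : 89.23 : 19.90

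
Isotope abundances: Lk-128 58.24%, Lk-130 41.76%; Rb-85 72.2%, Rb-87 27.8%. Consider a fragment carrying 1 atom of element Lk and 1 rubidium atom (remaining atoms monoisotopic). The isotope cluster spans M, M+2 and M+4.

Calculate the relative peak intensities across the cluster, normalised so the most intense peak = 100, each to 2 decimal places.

90.74 : 100.00 : 25.05

Element Lk pattern (n=1): 0.5824 : 0.4176
Rubidium pattern (n=1): 0.7220 : 0.2780
Convolve the two distributions (both contribute in 2-u steps):
  M: 0.5824×0.7220 = 0.420493
  M+2: 0.5824×0.2780 + 0.4176×0.7220 = 0.463414
  M+4: 0.4176×0.2780 = 0.116093
Scale to base peak (0.463414) = 100: 90.74 : 100.00 : 25.05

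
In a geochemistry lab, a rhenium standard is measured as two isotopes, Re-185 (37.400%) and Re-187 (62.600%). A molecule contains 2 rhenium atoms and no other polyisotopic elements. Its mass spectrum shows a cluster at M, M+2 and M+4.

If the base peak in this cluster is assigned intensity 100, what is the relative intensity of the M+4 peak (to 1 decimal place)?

Term probabilities: M 0.1399, M+2 0.4682, M+4 0.3919. Base peak = M+2.
P(M+2) = C(2,1) × 0.37400^1 × 0.62600^1 = 2 × 0.3740 × 0.6260 = 0.468248 (base)
P(M+4) = C(2,2) × 0.37400^0 × 0.62600^2 = 1 × 1.0000 × 0.391876 = 0.391876
Relative intensity = 0.391876 / 0.468248 × 100 = 83.7

83.7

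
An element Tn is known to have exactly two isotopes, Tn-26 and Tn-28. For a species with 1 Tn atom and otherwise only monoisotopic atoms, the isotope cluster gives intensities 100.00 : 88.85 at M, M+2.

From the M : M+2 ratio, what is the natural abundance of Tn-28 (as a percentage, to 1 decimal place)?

Let p = fractional abundance of Tn-26. I(M+2)/I(M) = [C(1,1)·p^0·(1−p)] / p^1 = 1·(1−p)/p = 88.85/100.00 = 0.8885
(1−p)/p = 0.8885/1 = 0.8885  ⇒  p = 1/(1 + 0.8885) = 0.5295
Tn-26: 53.0%, Tn-28: 47.0%.

47.0%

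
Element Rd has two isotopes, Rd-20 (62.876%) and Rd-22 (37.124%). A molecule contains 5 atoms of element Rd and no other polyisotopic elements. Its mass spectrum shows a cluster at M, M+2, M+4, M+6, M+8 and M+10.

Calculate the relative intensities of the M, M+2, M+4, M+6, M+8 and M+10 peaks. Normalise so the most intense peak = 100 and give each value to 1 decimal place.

28.7 : 84.7 : 100.0 : 59.0 : 17.4 : 2.1

Each Rd atom is independently Rd-20 (p = 0.62876) or Rd-22 (q = 0.37124); the cluster is the binomial expansion (p + q)^5.
P(M) = 0.62876^5 = 0.098271
P(M+2) = 5 × 0.62876^4 × 0.37124^1 = 0.290111
P(M+4) = 10 × 0.62876^3 × 0.37124^2 = 0.342582
P(M+6) = 10 × 0.62876^2 × 0.37124^3 = 0.202271
P(M+8) = 5 × 0.62876^1 × 0.37124^4 = 0.059714
P(M+10) = 0.37124^5 = 0.007051
The M+4 peak is largest (0.342582); scaling to 100 gives 28.7 : 84.7 : 100.0 : 59.0 : 17.4 : 2.1.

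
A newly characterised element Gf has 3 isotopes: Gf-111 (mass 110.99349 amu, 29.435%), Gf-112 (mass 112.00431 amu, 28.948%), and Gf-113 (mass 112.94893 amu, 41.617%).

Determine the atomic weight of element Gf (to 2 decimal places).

Ar = Σ fᵢ·mᵢ = 0.29435 × 110.99349 + 0.28948 × 112.00431 + 0.41617 × 112.94893
= 32.670934 + 32.423008 + 47.005956 = 112.099898 amu

112.10 amu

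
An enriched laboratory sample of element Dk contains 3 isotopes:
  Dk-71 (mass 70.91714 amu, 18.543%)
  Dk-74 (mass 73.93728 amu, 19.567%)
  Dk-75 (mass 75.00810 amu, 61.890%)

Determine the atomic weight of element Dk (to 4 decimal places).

74.0400 amu

Weight each isotope mass by its fractional abundance: 0.18543 × 70.91714 + 0.19567 × 73.93728 + 0.61890 × 75.00810
= 13.150165 + 14.467308 + 46.422513 = 74.039986 amu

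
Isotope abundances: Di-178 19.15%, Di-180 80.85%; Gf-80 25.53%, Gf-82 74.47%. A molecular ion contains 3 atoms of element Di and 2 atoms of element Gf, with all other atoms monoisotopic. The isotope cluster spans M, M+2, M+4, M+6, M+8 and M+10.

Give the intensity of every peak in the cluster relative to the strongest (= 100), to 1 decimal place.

0.1 : 2.1 : 15.2 : 55.4 : 100.0 : 71.6

Element Di pattern (n=3): 0.00702274 : 0.08894854 : 0.37553471 : 0.52849401
Element Gf pattern (n=2): 0.06517809 : 0.38024382 : 0.55457809
Convolve the two distributions (both contribute in 2-u steps):
  M: 0.00702274×0.06517809 = 0.000458
  M+2: 0.00702274×0.38024382 + 0.08894854×0.06517809 = 0.008468
  M+4: 0.00702274×0.55457809 + 0.08894854×0.38024382 + 0.37553471×0.06517809 = 0.062193
  M+6: 0.08894854×0.55457809 + 0.37553471×0.38024382 + 0.52849401×0.06517809 = 0.226570
  M+8: 0.37553471×0.55457809 + 0.52849401×0.38024382 = 0.409220
  M+10: 0.52849401×0.55457809 = 0.293091
Scale to base peak (0.409220) = 100: 0.1 : 2.1 : 15.2 : 55.4 : 100.0 : 71.6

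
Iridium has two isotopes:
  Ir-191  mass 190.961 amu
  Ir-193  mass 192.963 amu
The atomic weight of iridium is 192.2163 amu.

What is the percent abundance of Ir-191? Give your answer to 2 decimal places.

Writing the weighted mean with unknown fraction x of Ir-191:
190.961·x + 192.963·(1 − x) = 192.2163
(190.961 − 192.963)·x = 192.2163 − 192.963
x = -0.7467 / -2.002 = 0.37298 → 37.30% Ir-191, 62.70% Ir-193.

37.30%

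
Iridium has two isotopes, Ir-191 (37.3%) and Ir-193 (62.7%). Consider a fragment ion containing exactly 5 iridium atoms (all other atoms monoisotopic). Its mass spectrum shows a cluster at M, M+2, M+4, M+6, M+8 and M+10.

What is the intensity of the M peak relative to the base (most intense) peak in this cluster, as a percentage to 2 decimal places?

2.11%

(0.373 + 0.627)^5 gives M 0.0072, M+2 0.0607, M+4 0.2040, M+6 0.3429, M+8 0.2882, M+10 0.0969; the largest is M+6.
P(M+6) = C(5,3) × 0.373^2 × 0.627^3 = 10 × 0.139129 × 0.24649188 = 0.342942 (base)
P(M) = C(5,0) × 0.373^5 × 0.627^0 = 1 × 0.00722012 × 1.0000 = 0.007220
Relative intensity = 0.007220 / 0.342942 × 100 = 2.11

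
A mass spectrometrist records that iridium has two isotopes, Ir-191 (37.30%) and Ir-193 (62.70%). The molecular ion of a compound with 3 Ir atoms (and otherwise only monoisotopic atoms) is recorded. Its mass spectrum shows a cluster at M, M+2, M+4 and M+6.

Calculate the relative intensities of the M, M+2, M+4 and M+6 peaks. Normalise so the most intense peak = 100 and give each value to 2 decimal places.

11.80 : 59.49 : 100.00 : 56.03

Expanding (0.3730 + 0.6270)^3:
P(M) = 0.3730^3 = 0.051895
P(M+2) = 3 × 0.3730^2 × 0.6270^1 = 0.261702
P(M+4) = 3 × 0.3730^1 × 0.6270^2 = 0.439911
P(M+6) = 0.6270^3 = 0.246492
The M+4 peak is largest (0.439911); scaling to 100 gives 11.80 : 59.49 : 100.00 : 56.03.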